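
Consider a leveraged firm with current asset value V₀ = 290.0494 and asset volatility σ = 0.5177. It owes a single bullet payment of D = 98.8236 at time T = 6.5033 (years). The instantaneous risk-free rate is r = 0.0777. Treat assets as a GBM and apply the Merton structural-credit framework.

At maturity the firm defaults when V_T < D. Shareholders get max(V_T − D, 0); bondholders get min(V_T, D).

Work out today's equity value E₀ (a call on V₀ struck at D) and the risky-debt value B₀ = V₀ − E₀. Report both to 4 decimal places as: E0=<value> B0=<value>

Equity is a call on the firm's assets struck at D = 98.8236:
d₁ = [ln(V₀/D) + (r + σ²/2)T] / (σ√T)
   = [ln(290.0494/98.8236) + (0.0777 + 0.5·0.5177²)·6.5033] / (0.5177·√6.5033)
   = [1.076715 + 1.376792] / 1.320216 = 1.858413
d₂ = d₁ − σ√T = 1.858413 − 1.320216 = 0.538197
N(d₁) = 0.968445,  N(d₂) = 0.704779,  e^(−rT) = 0.603321
E₀ = V₀·N(d₁) − D·e^(−rT)·N(d₂)
   = 290.0494·0.968445 − 98.8236·0.603321·0.704779 = 238.876250
B₀ = V₀ − E₀ = 290.0494 − 238.876250 = 51.173150

E0=238.8763 B0=51.1731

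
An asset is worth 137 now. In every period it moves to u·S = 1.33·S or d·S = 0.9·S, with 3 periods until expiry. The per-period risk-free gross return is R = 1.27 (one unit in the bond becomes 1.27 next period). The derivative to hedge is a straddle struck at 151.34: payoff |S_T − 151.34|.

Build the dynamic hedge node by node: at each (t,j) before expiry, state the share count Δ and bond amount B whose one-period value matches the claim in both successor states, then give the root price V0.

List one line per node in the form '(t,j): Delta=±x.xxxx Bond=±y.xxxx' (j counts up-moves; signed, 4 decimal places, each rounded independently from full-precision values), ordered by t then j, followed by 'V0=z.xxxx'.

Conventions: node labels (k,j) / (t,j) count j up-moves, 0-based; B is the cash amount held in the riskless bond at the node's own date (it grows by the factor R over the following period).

Risk-neutral probability p* = (R−d)/(u−d) = (1.27−0.9)/(1.33−0.9) = 0.8605.
Expiry values: V(3,0)=51.4670, V(3,1)=3.7499, V(3,2)=66.7654, V(3,3)=170.9713
  t=2,j=0: stock 110.9700 → up 147.5901 (V=3.7499), down 99.8730 (V=51.4670). Price 8.1954; hedge Δ=-1.0000, bond B=119.1654.
  t=2,j=1: stock 163.9890 → up 218.1054 (V=66.7654), down 147.5901 (V=3.7499). Price 45.6476; hedge Δ=0.8936, bond B=-100.9000.
  t=2,j=2: stock 242.3393 → up 322.3113 (V=170.9713), down 218.1054 (V=66.7654). Price 123.1739; hedge Δ=1.0000, bond B=-119.1654.
  t=1,j=0: stock 123.3000 → up 163.9890 (V=45.6476), down 110.9700 (V=8.1954). Price 31.8281; hedge Δ=0.7064, bond B=-55.2702.
  t=1,j=1: stock 182.2100 → up 242.3393 (V=123.1739), down 163.9890 (V=45.6476). Price 88.4695; hedge Δ=0.9895, bond B=-91.8242.
  t=0,j=0: stock 137.0000 → up 182.2100 (V=88.4695), down 123.3000 (V=31.8281). Price 63.4379; hedge Δ=0.9615, bond B=-68.2863.
As a check, the time-0 holding Δ(0,0)·S0 + B(0,0) comes to 63.4379 — exactly V0.

(0,0): Delta=0.9615 Bond=-68.2863
(1,0): Delta=0.7064 Bond=-55.2702
(1,1): Delta=0.9895 Bond=-91.8242
(2,0): Delta=-1.0000 Bond=119.1654
(2,1): Delta=0.8936 Bond=-100.9000
(2,2): Delta=1.0000 Bond=-119.1654
V0=63.4379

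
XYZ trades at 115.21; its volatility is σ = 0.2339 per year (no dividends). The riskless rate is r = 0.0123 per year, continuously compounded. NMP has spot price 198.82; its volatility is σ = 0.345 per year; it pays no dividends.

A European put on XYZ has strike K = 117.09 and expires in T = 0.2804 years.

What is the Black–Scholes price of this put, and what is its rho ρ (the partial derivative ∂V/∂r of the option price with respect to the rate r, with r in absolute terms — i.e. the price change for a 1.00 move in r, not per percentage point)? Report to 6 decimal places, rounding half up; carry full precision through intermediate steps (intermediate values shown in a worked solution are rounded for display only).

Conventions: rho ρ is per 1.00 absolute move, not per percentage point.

price = 6.494184
ρ = -18.500524

σ√T = 0.2339·√0.2804 = 0.123857
d₁ = (ln(S/K) + (r+σ²/2)T) / (σ√T) = (ln(115.21/117.09) + (0.0123+0.2339²/2)·0.2804) / 0.123857 = (-0.016186 + 0.011119) / 0.123857 = -0.040912
d₂ = d₁ − σ√T = -0.040912 − 0.123857 = -0.164768
e^{−rT} = 0.996557
N(−d₁) = 0.516317,  N(−d₂) = 0.565437
Put price V = K·e^{−rT}·N(−d₂) − S·N(−d₁) = 65.979043 − 59.484859 = 6.494184
ρ = −K·T·e^{−rT}·N(−d₂) = -18.500524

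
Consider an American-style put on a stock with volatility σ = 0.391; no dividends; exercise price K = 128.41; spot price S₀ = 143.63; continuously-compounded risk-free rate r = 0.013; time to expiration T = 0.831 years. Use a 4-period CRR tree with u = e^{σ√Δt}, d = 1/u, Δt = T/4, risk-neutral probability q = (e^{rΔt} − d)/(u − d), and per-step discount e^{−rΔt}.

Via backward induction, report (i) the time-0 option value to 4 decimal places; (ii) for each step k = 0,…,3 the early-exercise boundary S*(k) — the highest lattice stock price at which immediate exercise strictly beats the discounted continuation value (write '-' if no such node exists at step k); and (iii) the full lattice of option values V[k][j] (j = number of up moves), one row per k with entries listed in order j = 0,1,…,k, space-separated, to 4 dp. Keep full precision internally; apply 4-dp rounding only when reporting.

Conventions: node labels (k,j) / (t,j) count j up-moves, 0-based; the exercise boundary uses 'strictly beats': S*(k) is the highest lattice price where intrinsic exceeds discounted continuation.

price = 12.7170
boundary = - - - 84.1492
tree:
12.7170
20.0635 4.2744
30.5850 7.9830 0.0000
44.2608 14.9092 0.0000 0.0000
57.9972 27.8446 0.0000 0.0000 0.0000

Δt=0.20775  u=1.19508  d=0.83676  q=0.46311  discount=0.99730
step 4 (expiry): payoffs max(K−S,0) = 57.9972 27.8446 0.0000 0.0000 0.0000
step 3: (k=3,j=0): S=84.1492, K−S=44.2608, hold=43.9144 ⇒ V=44.2608 exercise | (k=3,j=1): S=120.1840, K−S=8.2260, hold=14.9092 ⇒ V=14.9092 continue | (k=3,j=2): S=171.6499, K−S=0.0000, hold=0.0000 ⇒ V=0.0000 continue | (k=3,j=3): S=245.1547, K−S=0.0000, hold=0.0000 ⇒ V=0.0000 continue  boundary S*=84.1492
step 2: (k=2,j=0): S=100.5654, K−S=27.8446, hold=30.5850 ⇒ V=30.5850 continue | (k=2,j=1): S=143.6300, K−S=0.0000, hold=7.9830 ⇒ V=7.9830 continue | (k=2,j=2): S=205.1360, K−S=0.0000, hold=0.0000 ⇒ V=0.0000 continue  boundary S*=-
step 1: (k=1,j=0): S=120.1840, K−S=8.2260, hold=20.0635 ⇒ V=20.0635 continue | (k=1,j=1): S=171.6499, K−S=0.0000, hold=4.2744 ⇒ V=4.2744 continue  boundary S*=-
step 0: (k=0,j=0): S=143.6300, K−S=0.0000, hold=12.7170 ⇒ V=12.7170 continue  boundary S*=-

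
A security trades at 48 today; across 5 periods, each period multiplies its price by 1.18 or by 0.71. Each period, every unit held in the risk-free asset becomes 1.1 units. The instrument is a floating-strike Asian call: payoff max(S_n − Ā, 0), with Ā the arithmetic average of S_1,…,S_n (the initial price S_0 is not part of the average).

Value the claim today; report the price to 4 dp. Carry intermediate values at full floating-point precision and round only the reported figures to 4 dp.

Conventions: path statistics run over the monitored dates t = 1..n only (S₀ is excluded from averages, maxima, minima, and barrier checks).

Set p* = 0.8298 (from d < R < u); the path-dependent value is the discounted p*-expectation over all price paths.
Enumerate all 2^5 = 32 price paths (U = up ×1.18, D = down ×0.71); each path with k up-moves has probability p*^k·(1−p*)^(5−k).
DDDDD: Ā=19.2629, payoff=0.0000, prob=0.000143
UDDDD: Ā=32.0144, payoff=0.0000, prob=0.000697
DUDDD: Ā=27.5024, payoff=0.0000, prob=0.000697
UUDDD: Ā=45.7082, payoff=0.0000, prob=0.003396
DDUDD: Ā=24.2989, payoff=0.0000, prob=0.000697
UDUDD: Ā=40.3840, payoff=0.0000, prob=0.003396
DUUDD: Ā=35.8720, payoff=0.0000, prob=0.003396
UUUDD: Ā=59.6183, payoff=0.0000, prob=0.016553
DDDUD: Ā=22.0244, payoff=0.0000, prob=0.000697
UDDUD: Ā=36.6039, payoff=0.0000, prob=0.003396
DUDUD: Ā=32.0919, payoff=0.0000, prob=0.003396
UUDUD: Ā=53.3358, payoff=0.0000, prob=0.016553
DDUUD: Ā=28.8883, payoff=0.0000, prob=0.003396
UDUUD: Ā=48.0116, payoff=0.0000, prob=0.016553
DUUUD: Ā=43.4996, payoff=0.0000, prob=0.016553
UUUUD: Ā=72.2951, payoff=0.0000, prob=0.080697
DDDDU: Ā=20.4095, payoff=0.0000, prob=0.000697
UDDDU: Ā=33.9200, payoff=0.0000, prob=0.003396
DUDDU: Ā=29.4080, payoff=0.0000, prob=0.003396
UUDDU: Ā=48.8752, payoff=0.0000, prob=0.016553
DDUDU: Ā=26.2044, payoff=0.0000, prob=0.003396
UDUDU: Ā=43.5510, payoff=0.0000, prob=0.016553
DUUDU: Ā=39.0390, payoff=0.7171, prob=0.016553
UUUDU: Ā=64.8818, payoff=1.1918, prob=0.080697
DDDUU: Ā=23.9299, payoff=0.0000, prob=0.003396
UDDUU: Ā=39.7709, payoff=0.0000, prob=0.016553
DUDUU: Ā=35.2589, payoff=4.4972, prob=0.016553
UUDUU: Ā=58.5993, payoff=7.4743, prob=0.080697
DDUUU: Ā=32.0554, payoff=7.7008, prob=0.016553
UDUUU: Ā=53.2751, payoff=12.7985, prob=0.080697
DUUUU: Ā=48.7631, payoff=17.3105, prob=0.080697
UUUUU: Ā=81.0429, payoff=28.7695, prob=0.393399
Price = Σ prob·payoff / R^5 = 14.660724 / 1.610510 = 9.1032

price = 9.1032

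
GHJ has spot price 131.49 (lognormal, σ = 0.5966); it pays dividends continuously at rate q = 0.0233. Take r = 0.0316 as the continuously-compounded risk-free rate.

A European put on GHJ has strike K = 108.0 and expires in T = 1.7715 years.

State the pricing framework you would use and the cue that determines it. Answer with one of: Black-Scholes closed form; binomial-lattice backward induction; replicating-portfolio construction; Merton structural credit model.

Key observation: everything needed for the exact continuous-time valuation of the European put on GHJ (strike 108.0) is given, and no feature rules the closed form out.

framework: Black-Scholes closed form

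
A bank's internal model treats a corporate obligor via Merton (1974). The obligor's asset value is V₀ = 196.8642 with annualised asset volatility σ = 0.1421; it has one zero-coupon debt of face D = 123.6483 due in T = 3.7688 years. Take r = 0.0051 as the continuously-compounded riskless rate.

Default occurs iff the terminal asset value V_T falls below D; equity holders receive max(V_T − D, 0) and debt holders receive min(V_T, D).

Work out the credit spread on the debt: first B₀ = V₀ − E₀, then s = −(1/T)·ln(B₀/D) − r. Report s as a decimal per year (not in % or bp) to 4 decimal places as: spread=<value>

spread=0.0015

Work the structural quantities from V₀ = 196.8642 against face 123.6483:
d₁ = [ln(V₀/D) + (r + σ²/2)T] / (σ√T)
   = [ln(196.8642/123.6483) + (0.0051 + 0.5·0.1421²)·3.7688] / (0.1421·√3.7688)
   = [0.465073 + 0.057271] / 0.275864 = 1.893482
d₂ = d₁ − σ√T = 1.893482 − 0.275864 = 1.617618
N(d₁) = 0.970853,  N(d₂) = 0.947128,  e^(−rT) = 0.980963
E₀ = V₀·N(d₁) − D·e^(−rT)·N(d₂)
   = 196.8642·0.970853 − 123.6483·0.980963·0.947128 = 76.244991
B₀ = V₀ − E₀ = 196.8642 − 76.244991 = 120.619209
spread = −(1/T)·ln(B₀/D) − r = −(1/3.7688)·ln(120.619209/123.6483) − 0.0051 = 0.00148106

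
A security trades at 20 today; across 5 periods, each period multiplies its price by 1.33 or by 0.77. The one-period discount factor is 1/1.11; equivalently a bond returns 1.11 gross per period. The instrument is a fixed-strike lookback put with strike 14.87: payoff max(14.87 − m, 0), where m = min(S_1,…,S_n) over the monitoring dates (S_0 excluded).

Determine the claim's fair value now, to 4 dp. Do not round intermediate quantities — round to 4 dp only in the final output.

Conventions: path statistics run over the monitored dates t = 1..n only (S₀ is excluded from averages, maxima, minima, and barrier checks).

Under the martingale measure an up-move has probability p* = 0.6071; value the claim as the probability-weighted average of per-path payoffs, discounted 5 periods at R = 1.11.
Enumerate all 2^5 = 32 price paths (U = up ×1.33, D = down ×0.77); each path with k up-moves has probability p*^k·(1−p*)^(5−k).
DDDDD: m=5.4136, payoff=9.4564, prob=0.009358
UDDDD: m=9.3507, payoff=5.5193, prob=0.014462
DUDDD: m=9.3507, payoff=5.5193, prob=0.014462
UUDDD: m=16.1512, payoff=0.0000, prob=0.022350
DDUDD: m=9.3507, payoff=5.5193, prob=0.014462
UDUDD: m=16.1512, payoff=0.0000, prob=0.022350
DUUDD: m=15.4000, payoff=0.0000, prob=0.022350
UUUDD: m=26.6000, payoff=0.0000, prob=0.034542
DDDUD: m=9.1307, payoff=5.7393, prob=0.014462
UDDUD: m=15.7711, payoff=0.0000, prob=0.022350
DUDUD: m=15.4000, payoff=0.0000, prob=0.022350
UUDUD: m=26.6000, payoff=0.0000, prob=0.034542
DDUUD: m=11.8580, payoff=3.0120, prob=0.022350
UDUUD: m=20.4820, payoff=0.0000, prob=0.034542
DUUUD: m=15.4000, payoff=0.0000, prob=0.034542
UUUUD: m=26.6000, payoff=0.0000, prob=0.053382
DDDDU: m=7.0306, payoff=7.8394, prob=0.014462
UDDDU: m=12.1438, payoff=2.7262, prob=0.022350
DUDDU: m=12.1438, payoff=2.7262, prob=0.022350
UUDDU: m=20.9756, payoff=0.0000, prob=0.034542
DDUDU: m=11.8580, payoff=3.0120, prob=0.022350
UDUDU: m=20.4820, payoff=0.0000, prob=0.034542
DUUDU: m=15.4000, payoff=0.0000, prob=0.034542
UUUDU: m=26.6000, payoff=0.0000, prob=0.053382
DDDUU: m=9.1307, payoff=5.7393, prob=0.022350
UDDUU: m=15.7711, payoff=0.0000, prob=0.034542
DUDUU: m=15.4000, payoff=0.0000, prob=0.034542
UUDUU: m=26.6000, payoff=0.0000, prob=0.053382
DDUUU: m=11.8580, payoff=3.0120, prob=0.034542
UDUUU: m=20.4820, payoff=0.0000, prob=0.053382
DUUUU: m=15.4000, payoff=0.0000, prob=0.053382
UUUUU: m=26.6000, payoff=0.0000, prob=0.082500
Price = Σ prob·payoff / R^5 = 1.013147 / 1.685058 = 0.6013

price = 0.6013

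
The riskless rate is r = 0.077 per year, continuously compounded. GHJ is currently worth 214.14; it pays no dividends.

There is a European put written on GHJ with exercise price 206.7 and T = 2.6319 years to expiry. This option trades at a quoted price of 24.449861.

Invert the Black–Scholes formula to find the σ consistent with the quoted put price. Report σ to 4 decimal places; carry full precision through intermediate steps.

sigma = 0.3569

At σ = 0.3569 the Black–Scholes value reproduces the quote:
σ√T = 0.3569·√2.6319 = 0.579004
d₁ = (ln(S/K) + (r+σ²/2)T) / (σ√T) = (ln(214.14/206.7) + (0.077+0.3569²/2)·2.6319) / 0.579004 = (0.035362 + 0.370279) / 0.579004 = 0.700584
d₂ = d₁ − σ√T = 0.700584 − 0.579004 = 0.121580
e^{−rT} = 0.816559
N(−d₁) = 0.241781,  N(−d₂) = 0.451616
V = K·e^{−rT}·N(−d₂) − S·N(−d₁) = 76.224942 − 51.775081 = 24.449861 (equal to the quote); since ∂V/∂σ > 0 for all σ, the implied volatility is unique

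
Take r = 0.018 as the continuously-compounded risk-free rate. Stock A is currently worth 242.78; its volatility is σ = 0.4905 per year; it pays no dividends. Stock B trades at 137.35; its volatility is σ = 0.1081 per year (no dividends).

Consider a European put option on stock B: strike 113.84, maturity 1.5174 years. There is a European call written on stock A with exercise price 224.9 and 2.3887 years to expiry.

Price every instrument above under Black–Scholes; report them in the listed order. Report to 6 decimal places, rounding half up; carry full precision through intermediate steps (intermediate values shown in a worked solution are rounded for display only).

[stock B put K=113.84]
σ√T = 0.1081·√1.5174 = 0.133161
d₁ = (ln(S/K) + (r+σ²/2)T) / (σ√T) = (ln(137.35/113.84) + (0.018+0.1081²/2)·1.5174) / 0.133161 = (0.187738 + 0.036179) / 0.133161 = 1.681560
d₂ = d₁ − σ√T = 1.681560 − 0.133161 = 1.548399
e^{−rT} = 0.973056
N(−d₁) = 0.046327,  N(−d₂) = 0.060763
price = K·e^{−rT}·N(−d₂) − S·N(−d₁) = 6.730894 − 6.363027 = 0.367867
[stock A call K=224.9]
σ√T = 0.4905·√2.3887 = 0.758088
d₁ = (ln(S/K) + (r+σ²/2)T) / (σ√T) = (ln(242.78/224.9) + (0.018+0.4905²/2)·2.3887) / 0.758088 = (0.076500 + 0.330346) / 0.758088 = 0.536673
d₂ = d₁ − σ√T = 0.536673 − 0.758088 = -0.221416
e^{−rT} = 0.957915
N(d₁) = 0.704253,  N(d₂) = 0.412384
price = S·N(d₁) − K·e^{−rT}·N(d₂) = 170.978586 − 88.842045 = 82.136541

price(stock B put K=113.84) = 0.367867
price(stock A call K=224.9) = 82.136541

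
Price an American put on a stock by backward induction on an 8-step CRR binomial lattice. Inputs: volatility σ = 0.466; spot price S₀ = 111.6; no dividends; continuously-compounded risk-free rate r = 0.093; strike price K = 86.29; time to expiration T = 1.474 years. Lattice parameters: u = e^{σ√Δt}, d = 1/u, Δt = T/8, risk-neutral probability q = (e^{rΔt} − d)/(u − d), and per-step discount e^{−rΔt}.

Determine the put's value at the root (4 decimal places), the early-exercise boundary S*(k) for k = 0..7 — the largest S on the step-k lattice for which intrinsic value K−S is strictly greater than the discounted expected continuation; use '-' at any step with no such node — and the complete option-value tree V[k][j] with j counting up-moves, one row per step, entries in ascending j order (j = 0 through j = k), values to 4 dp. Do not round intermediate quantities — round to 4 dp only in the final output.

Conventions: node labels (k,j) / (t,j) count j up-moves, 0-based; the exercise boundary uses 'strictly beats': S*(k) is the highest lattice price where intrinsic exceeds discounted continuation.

Δt=0.18425, u=1.22144, d=0.81871, q=0.49307, disc=e^(-rΔt)=0.98301
k=8 terminal: V=max(K-S,0) → 63.7633 52.6823 36.1504 11.4864 0.0000 0.0000 0.0000 0.0000 0.0000
k=7: j=0 S=27.5149 intr=58.7751 cont=57.3091 V=58.7751[EX]; j=1 S=41.0497 intr=45.2403 cont=43.7743 V=45.2403[EX]; j=2 S=61.2423 intr=25.0477 cont=23.5817 V=25.0477[EX]; j=3 S=91.3678 intr=0.0000 cont=5.7238 V=5.7238[hold]; j=4 S=136.3123 intr=0.0000 cont=0.0000 V=0.0000[hold]; j=5 S=203.3652 intr=0.0000 cont=0.0000 V=0.0000[hold]; j=6 S=303.4019 intr=0.0000 cont=0.0000 V=0.0000[hold]; j=7 S=452.6474 intr=0.0000 cont=0.0000 V=0.0000[hold]  S*(7)=61.2423
k=6: j=0 S=33.6077 intr=52.6823 cont=51.2163 V=52.6823[EX]; j=1 S=50.1396 intr=36.1504 cont=34.6844 V=36.1504[EX]; j=2 S=74.8036 intr=11.4864 cont=15.2559 V=15.2559[hold]; j=3 S=111.6000 intr=0.0000 cont=2.8523 V=2.8523[hold]; j=4 S=166.4968 intr=0.0000 cont=0.0000 V=0.0000[hold]; j=5 S=248.3977 intr=0.0000 cont=0.0000 V=0.0000[hold]; j=6 S=370.5861 intr=0.0000 cont=0.0000 V=0.0000[hold]  S*(6)=50.1396
k=5: j=0 S=41.0497 intr=45.2403 cont=43.7743 V=45.2403[EX]; j=1 S=61.2423 intr=25.0477 cont=25.4087 V=25.4087[hold]; j=2 S=91.3678 intr=0.0000 cont=8.9847 V=8.9847[hold]; j=3 S=136.3123 intr=0.0000 cont=1.4213 V=1.4213[hold]; j=4 S=203.3652 intr=0.0000 cont=0.0000 V=0.0000[hold]; j=5 S=303.4019 intr=0.0000 cont=0.0000 V=0.0000[hold]  S*(5)=41.0497
k=4: j=0 S=50.1396 intr=36.1504 cont=34.8594 V=36.1504[EX]; j=1 S=74.8036 intr=11.4864 cont=17.0164 V=17.0164[hold]; j=2 S=111.6000 intr=0.0000 cont=5.1661 V=5.1661[hold]; j=3 S=166.4968 intr=0.0000 cont=0.7083 V=0.7083[hold]; j=4 S=248.3977 intr=0.0000 cont=0.0000 V=0.0000[hold]  S*(4)=50.1396
k=3: j=0 S=61.2423 intr=25.0477 cont=26.2620 V=26.2620[hold]; j=1 S=91.3678 intr=0.0000 cont=10.9835 V=10.9835[hold]; j=2 S=136.3123 intr=0.0000 cont=2.9176 V=2.9176[hold]; j=3 S=203.3652 intr=0.0000 cont=0.3529 V=0.3529[hold]  S*(3)=-
k=2: j=0 S=74.8036 intr=11.4864 cont=18.4104 V=18.4104[hold]; j=1 S=111.6000 intr=0.0000 cont=6.8874 V=6.8874[hold]; j=2 S=166.4968 intr=0.0000 cont=1.6250 V=1.6250[hold]  S*(2)=-
k=1: j=0 S=91.3678 intr=0.0000 cont=12.5125 V=12.5125[hold]; j=1 S=136.3123 intr=0.0000 cont=4.2197 V=4.2197[hold]  S*(1)=-
k=0: j=0 S=111.6000 intr=0.0000 cont=8.2804 V=8.2804[hold]  S*(0)=-

price = 8.2804
boundary = - - - - 50.1396 41.0497 50.1396 61.2423
tree:
8.2804
12.5125 4.2197
18.4104 6.8874 1.6250
26.2620 10.9835 2.9176 0.3529
36.1504 17.0164 5.1661 0.7083 0.0000
45.2403 25.4087 8.9847 1.4213 0.0000 0.0000
52.6823 36.1504 15.2559 2.8523 0.0000 0.0000 0.0000
58.7751 45.2403 25.0477 5.7238 0.0000 0.0000 0.0000 0.0000
63.7633 52.6823 36.1504 11.4864 0.0000 0.0000 0.0000 0.0000 0.0000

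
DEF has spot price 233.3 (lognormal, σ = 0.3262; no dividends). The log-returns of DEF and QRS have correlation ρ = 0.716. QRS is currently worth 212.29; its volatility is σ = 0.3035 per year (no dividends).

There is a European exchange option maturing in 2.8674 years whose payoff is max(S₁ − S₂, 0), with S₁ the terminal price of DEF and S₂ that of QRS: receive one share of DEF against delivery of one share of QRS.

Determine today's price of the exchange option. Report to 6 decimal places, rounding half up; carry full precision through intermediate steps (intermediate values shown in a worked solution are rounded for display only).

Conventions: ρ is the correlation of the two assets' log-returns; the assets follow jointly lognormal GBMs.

σ_eff = √(σ₁² + σ₂² − 2ρσ₁σ₂) = √(0.3262² + 0.3035² − 2·0.716·0.3262·0.3035) = 0.238219
d₁ = (ln(S₁/S₂) + (q₂ − q₁ + σ_eff²/2)T) / (σ_eff√T) = (ln(233.3/212.29) + (0.0 − 0.0 + 0.028374)·2.8674) / 0.403386 = 0.435642
d₂ = d₁ − σ_eff√T = 0.435642 − 0.403386 = 0.032257
N(d₁) = 0.668452,  N(d₂) = 0.512866
V = S₁·e^{−q₁T}·N(d₁) − S₂·e^{−q₂T}·N(d₂) = 155.949831 − 108.876404 = 47.073427
Key observation: the rate r is irrelevant here: denominating values in QRS turns the exchange into a ratio option on S₁/S₂, and discounting at r drops out.

exchange price = 47.073427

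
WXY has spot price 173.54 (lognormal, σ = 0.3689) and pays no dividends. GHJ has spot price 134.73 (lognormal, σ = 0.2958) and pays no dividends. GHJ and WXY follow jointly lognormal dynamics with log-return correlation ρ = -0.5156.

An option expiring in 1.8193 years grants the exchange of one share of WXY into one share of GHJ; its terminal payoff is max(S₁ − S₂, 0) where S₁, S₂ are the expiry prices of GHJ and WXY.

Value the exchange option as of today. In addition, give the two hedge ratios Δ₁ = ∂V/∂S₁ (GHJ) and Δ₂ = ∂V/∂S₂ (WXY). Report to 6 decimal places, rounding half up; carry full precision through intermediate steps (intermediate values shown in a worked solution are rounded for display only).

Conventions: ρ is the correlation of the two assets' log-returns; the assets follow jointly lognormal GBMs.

exchange price = 29.780361
Δ1 = 0.526818
Δ2 = -0.237397

σ_eff = √(σ₁² + σ₂² − 2ρσ₁σ₂) = √(0.2958² + 0.3689² − 2·-0.5156·0.2958·0.3689) = 0.579750
d₁ = (ln(S₁/S₂) + (q₂ − q₁ + σ_eff²/2)T) / (σ_eff√T) = (ln(134.73/173.54) + (0.0 − 0.0 + 0.168055)·1.8193) / 0.781975 = 0.067275
d₂ = d₁ − σ_eff√T = 0.067275 − 0.781975 = -0.714700
N(d₁) = 0.526818,  N(d₂) = 0.237397
V = S₁·e^{−q₁T}·N(d₁) − S₂·e^{−q₂T}·N(d₂) = 70.978256 − 41.197895 = 29.780361
Key observation: pricing in WXY-units makes this a unit-strike call on the ratio S₁/S₂ — the risk-free rate cancels and cannot affect the value.
Δ₁ = e^{−q₁T}·N(d₁) = 0.526818;  Δ₂ = −e^{−q₂T}·N(d₂) = -0.237397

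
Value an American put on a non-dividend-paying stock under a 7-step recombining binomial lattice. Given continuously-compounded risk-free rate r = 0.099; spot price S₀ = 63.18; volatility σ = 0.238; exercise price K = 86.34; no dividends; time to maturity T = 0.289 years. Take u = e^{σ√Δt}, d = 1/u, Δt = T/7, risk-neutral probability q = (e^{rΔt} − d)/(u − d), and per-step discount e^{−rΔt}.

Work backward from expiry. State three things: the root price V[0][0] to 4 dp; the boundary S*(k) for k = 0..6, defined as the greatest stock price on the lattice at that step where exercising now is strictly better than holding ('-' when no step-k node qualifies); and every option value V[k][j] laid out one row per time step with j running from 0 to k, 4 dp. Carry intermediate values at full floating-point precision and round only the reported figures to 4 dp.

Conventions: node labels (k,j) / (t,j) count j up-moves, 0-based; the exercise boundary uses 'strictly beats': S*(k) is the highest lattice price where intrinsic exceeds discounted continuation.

Δt=0.04129  u=1.04955  d=0.95279  q=0.53024  discount=0.99592
step 7 (expiry): payoffs max(K−S,0) = 41.3034 36.7300 31.6921 26.1426 20.0296 13.2958 5.8782 0.0000
step 6: (k=6,j=0): S=47.2680, K−S=39.0720, hold=38.7198 ⇒ V=39.0720 exercise | (k=6,j=1): S=52.0681, K−S=34.2719, hold=33.9197 ⇒ V=34.2719 exercise | (k=6,j=2): S=57.3556, K−S=28.9844, hold=28.6323 ⇒ V=28.9844 exercise | (k=6,j=3): S=63.1800, K−S=23.1600, hold=22.8078 ⇒ V=23.1600 exercise | (k=6,j=4): S=69.5959, K−S=16.7441, hold=16.3919 ⇒ V=16.7441 exercise | (k=6,j=5): S=76.6633, K−S=9.6767, hold=9.3245 ⇒ V=9.6767 exercise | (k=6,j=6): S=84.4485, K−S=1.8915, hold=2.7501 ⇒ V=2.7501 continue  boundary S*=76.6633
step 5: (k=5,j=0): S=49.6100, K−S=36.7300, hold=36.3778 ⇒ V=36.7300 exercise | (k=5,j=1): S=54.6479, K−S=31.6921, hold=31.3399 ⇒ V=31.6921 exercise | (k=5,j=2): S=60.1974, K−S=26.1426, hold=25.7904 ⇒ V=26.1426 exercise | (k=5,j=3): S=66.3104, K−S=20.0296, hold=19.6774 ⇒ V=20.0296 exercise | (k=5,j=4): S=73.0442, K−S=13.2958, hold=12.9436 ⇒ V=13.2958 exercise | (k=5,j=5): S=80.4618, K−S=5.8782, hold=5.9794 ⇒ V=5.9794 continue  boundary S*=73.0442
step 4: (k=4,j=0): S=52.0681, K−S=34.2719, hold=33.9197 ⇒ V=34.2719 exercise | (k=4,j=1): S=57.3556, K−S=28.9844, hold=28.6323 ⇒ V=28.9844 exercise | (k=4,j=2): S=63.1800, K−S=23.1600, hold=22.8078 ⇒ V=23.1600 exercise | (k=4,j=3): S=69.5959, K−S=16.7441, hold=16.3919 ⇒ V=16.7441 exercise | (k=4,j=4): S=76.6633, K−S=9.6767, hold=9.3779 ⇒ V=9.6767 exercise  boundary S*=76.6633
step 3: (k=3,j=0): S=54.6479, K−S=31.6921, hold=31.3399 ⇒ V=31.6921 exercise | (k=3,j=1): S=60.1974, K−S=26.1426, hold=25.7904 ⇒ V=26.1426 exercise | (k=3,j=2): S=66.3104, K−S=20.0296, hold=19.6774 ⇒ V=20.0296 exercise | (k=3,j=3): S=73.0442, K−S=13.2958, hold=12.9436 ⇒ V=13.2958 exercise  boundary S*=73.0442
step 2: (k=2,j=0): S=57.3556, K−S=28.9844, hold=28.6323 ⇒ V=28.9844 exercise | (k=2,j=1): S=63.1800, K−S=23.1600, hold=22.8078 ⇒ V=23.1600 exercise | (k=2,j=2): S=69.5959, K−S=16.7441, hold=16.3919 ⇒ V=16.7441 exercise  boundary S*=69.5959
step 1: (k=1,j=0): S=60.1974, K−S=26.1426, hold=25.7904 ⇒ V=26.1426 exercise | (k=1,j=1): S=66.3104, K−S=20.0296, hold=19.6774 ⇒ V=20.0296 exercise  boundary S*=66.3104
step 0: (k=0,j=0): S=63.1800, K−S=23.1600, hold=22.8078 ⇒ V=23.1600 exercise  boundary S*=63.1800

price = 23.1600
boundary = 63.1800 66.3104 69.5959 73.0442 76.6633 73.0442 76.6633
tree:
23.1600
26.1426 20.0296
28.9844 23.1600 16.7441
31.6921 26.1426 20.0296 13.2958
34.2719 28.9844 23.1600 16.7441 9.6767
36.7300 31.6921 26.1426 20.0296 13.2958 5.9794
39.0720 34.2719 28.9844 23.1600 16.7441 9.6767 2.7501
41.3034 36.7300 31.6921 26.1426 20.0296 13.2958 5.8782 0.0000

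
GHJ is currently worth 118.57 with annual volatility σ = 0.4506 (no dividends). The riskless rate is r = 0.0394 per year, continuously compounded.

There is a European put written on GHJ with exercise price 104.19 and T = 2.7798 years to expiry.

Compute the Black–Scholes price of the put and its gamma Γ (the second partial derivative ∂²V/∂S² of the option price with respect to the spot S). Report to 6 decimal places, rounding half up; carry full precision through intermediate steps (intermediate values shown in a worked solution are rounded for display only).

price = 19.910938
Γ = 0.003521

σ√T = 0.4506·√2.7798 = 0.751273
d₁ = (ln(S/K) + (r+σ²/2)T) / (σ√T) = (ln(118.57/104.19) + (0.0394+0.4506²/2)·2.7798) / 0.751273 = (0.129287 + 0.391730) / 0.751273 = 0.693512
d₂ = d₁ − σ√T = 0.693512 − 0.751273 = -0.057761
e^{−rT} = 0.896261
N(−d₁) = 0.243994,  N(−d₂) = 0.523031
Put price V = K·e^{−rT}·N(−d₂) − S·N(−d₁) = 48.841315 − 28.930376 = 19.910938
φ(d₁) = (1/√(2π))·e^{−d₁²/2} = 0.313669
Γ = φ(d₁) / (S·σ·√T) = 0.003521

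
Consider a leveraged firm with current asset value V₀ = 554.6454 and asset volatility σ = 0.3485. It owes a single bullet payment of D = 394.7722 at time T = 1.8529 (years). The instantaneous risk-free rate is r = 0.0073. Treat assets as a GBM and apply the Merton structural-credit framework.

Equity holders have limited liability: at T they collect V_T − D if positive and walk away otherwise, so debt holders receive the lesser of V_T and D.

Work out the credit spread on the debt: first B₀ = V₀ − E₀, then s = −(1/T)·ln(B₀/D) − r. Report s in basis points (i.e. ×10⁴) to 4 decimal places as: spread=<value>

Work the structural quantities from V₀ = 554.6454 against face 394.7722:
d₁ = [ln(V₀/D) + (r + σ²/2)T] / (σ√T)
   = [ln(554.6454/394.7722) + (0.0073 + 0.5·0.3485²)·1.8529] / (0.3485·√1.8529)
   = [0.340020 + 0.126046] / 0.474383 = 0.982468
d₂ = d₁ − σ√T = 0.982468 − 0.474383 = 0.508085
N(d₁) = 0.837065,  N(d₂) = 0.694303,  e^(−rT) = 0.986565
E₀ = V₀·N(d₁) − D·e^(−rT)·N(d₂)
   = 554.6454·0.837065 − 394.7722·0.986565·0.694303 = 193.865257
B₀ = V₀ − E₀ = 554.6454 − 193.865257 = 360.780143
spread = −(1/T)·ln(B₀/D) − r = −(1/1.8529)·ln(360.780143/394.7722) − 0.0073 = 0.04129417
in basis points: 0.04129417 × 10⁴ = 412.9417 bp

spread=412.9417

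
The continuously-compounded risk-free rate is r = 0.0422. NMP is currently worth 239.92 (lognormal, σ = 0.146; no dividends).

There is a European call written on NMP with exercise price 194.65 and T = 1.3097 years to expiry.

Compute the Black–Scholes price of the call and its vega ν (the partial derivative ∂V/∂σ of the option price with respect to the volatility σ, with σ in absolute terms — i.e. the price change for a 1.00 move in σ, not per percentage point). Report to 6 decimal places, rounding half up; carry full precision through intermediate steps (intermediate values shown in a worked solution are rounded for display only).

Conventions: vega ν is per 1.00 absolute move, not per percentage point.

price = 56.585214
ν = 27.352986

σ√T = 0.146·√1.3097 = 0.167086
d₁ = (ln(S/K) + (r+σ²/2)T) / (σ√T) = (ln(239.92/194.65) + (0.0422+0.146²/2)·1.3097) / 0.167086 = (0.209102 + 0.069228) / 0.167086 = 1.665797
d₂ = d₁ − σ√T = 1.665797 − 0.167086 = 1.498712
e^{−rT} = 0.946230
N(d₁) = 0.952123,  N(d₂) = 0.933026
Call price V = S·N(d₁) − K·e^{−rT}·N(d₂) = 228.433375 − 171.848161 = 56.585214
φ(d₁) = (1/√(2π))·e^{−d₁²/2} = 0.099621
ν = S·φ(d₁)·√T = 27.352986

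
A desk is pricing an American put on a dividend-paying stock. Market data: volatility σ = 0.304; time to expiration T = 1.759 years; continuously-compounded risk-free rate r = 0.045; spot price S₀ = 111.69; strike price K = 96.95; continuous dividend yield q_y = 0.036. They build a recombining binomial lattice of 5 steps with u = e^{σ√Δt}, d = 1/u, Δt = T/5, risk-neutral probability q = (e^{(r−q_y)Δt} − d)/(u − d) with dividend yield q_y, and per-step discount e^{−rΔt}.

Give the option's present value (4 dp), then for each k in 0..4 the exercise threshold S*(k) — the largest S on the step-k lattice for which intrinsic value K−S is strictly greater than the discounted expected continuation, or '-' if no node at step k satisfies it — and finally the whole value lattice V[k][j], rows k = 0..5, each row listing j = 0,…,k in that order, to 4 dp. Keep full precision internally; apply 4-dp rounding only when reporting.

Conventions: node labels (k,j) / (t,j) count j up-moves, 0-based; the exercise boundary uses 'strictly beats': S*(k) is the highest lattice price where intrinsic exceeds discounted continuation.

price = 9.2120
boundary = - - - 65.0265 77.8751
tree:
9.2120
14.3861 3.5469
21.8503 6.2514 0.5422
31.9235 10.9560 1.0272 0.0000
42.6522 19.0749 1.9463 0.0000 0.0000
51.6107 31.9235 3.6877 0.0000 0.0000 0.0000

Δt=0.35180  u=1.19759  d=0.83501  q=0.46379  discount=0.98429
step 5 (expiry): payoffs max(K−S,0) = 51.6107 31.9235 3.6877 0.0000 0.0000 0.0000
step 4: (k=4,j=0): S=54.2978, K−S=42.6522, hold=41.8128 ⇒ V=42.6522 exercise | (k=4,j=1): S=77.8751, K−S=19.0749, hold=18.5323 ⇒ V=19.0749 exercise | (k=4,j=2): S=111.6900, K−S=0.0000, hold=1.9463 ⇒ V=1.9463 continue | (k=4,j=3): S=160.1881, K−S=0.0000, hold=0.0000 ⇒ V=0.0000 continue | (k=4,j=4): S=229.7450, K−S=0.0000, hold=0.0000 ⇒ V=0.0000 continue  boundary S*=77.8751
step 3: (k=3,j=0): S=65.0265, K−S=31.9235, hold=31.2191 ⇒ V=31.9235 exercise | (k=3,j=1): S=93.2623, K−S=3.6877, hold=10.9560 ⇒ V=10.9560 continue | (k=3,j=2): S=133.7588, K−S=0.0000, hold=1.0272 ⇒ V=1.0272 continue | (k=3,j=3): S=191.8395, K−S=0.0000, hold=0.0000 ⇒ V=0.0000 continue  boundary S*=65.0265
step 2: (k=2,j=0): S=77.8751, K−S=19.0749, hold=21.8503 ⇒ V=21.8503 continue | (k=2,j=1): S=111.6900, K−S=0.0000, hold=6.2514 ⇒ V=6.2514 continue | (k=2,j=2): S=160.1881, K−S=0.0000, hold=0.5422 ⇒ V=0.5422 continue  boundary S*=-
step 1: (k=1,j=0): S=93.2623, K−S=3.6877, hold=14.3861 ⇒ V=14.3861 continue | (k=1,j=1): S=133.7588, K−S=0.0000, hold=3.5469 ⇒ V=3.5469 continue  boundary S*=-
step 0: (k=0,j=0): S=111.6900, K−S=0.0000, hold=9.2120 ⇒ V=9.2120 continue  boundary S*=-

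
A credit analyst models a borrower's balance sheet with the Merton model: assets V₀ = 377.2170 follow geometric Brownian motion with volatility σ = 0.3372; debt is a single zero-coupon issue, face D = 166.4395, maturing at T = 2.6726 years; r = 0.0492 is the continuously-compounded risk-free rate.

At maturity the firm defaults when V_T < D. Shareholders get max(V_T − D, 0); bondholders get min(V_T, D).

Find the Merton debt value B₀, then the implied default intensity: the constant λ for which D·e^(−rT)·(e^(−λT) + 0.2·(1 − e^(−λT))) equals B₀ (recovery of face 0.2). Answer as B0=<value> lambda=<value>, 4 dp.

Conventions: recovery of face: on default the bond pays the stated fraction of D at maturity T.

Apply the equity-as-call identities (strike 166.4395, horizon 2.6726 years):
d₁ = [ln(V₀/D) + (r + σ²/2)T] / (σ√T)
   = [ln(377.2170/166.4395) + (0.0492 + 0.5·0.3372²)·2.6726] / (0.3372·√2.6726)
   = [0.818189 + 0.283434] / 0.551258 = 1.998382
d₂ = d₁ − σ√T = 1.998382 − 0.551258 = 1.447124
N(d₁) = 0.977162,  N(d₂) = 0.926069,  e^(−rT) = 0.876786
E₀ = V₀·N(d₁) − D·e^(−rT)·N(d₂)
   = 377.2170·0.977162 − 166.4395·0.876786·0.926069 = 233.459269
B₀ = V₀ − E₀ = 377.2170 − 233.459269 = 143.757731
e^(−λT) = (B₀·e^(rT)/D − 0.2)/(1 − 0.2) = (143.7577·1.140529/166.4395 − 0.2)/0.8 = 0.98137673
λ = −ln(0.98137673)/2.6726 = 0.007034

B0=143.7577 lambda=0.0070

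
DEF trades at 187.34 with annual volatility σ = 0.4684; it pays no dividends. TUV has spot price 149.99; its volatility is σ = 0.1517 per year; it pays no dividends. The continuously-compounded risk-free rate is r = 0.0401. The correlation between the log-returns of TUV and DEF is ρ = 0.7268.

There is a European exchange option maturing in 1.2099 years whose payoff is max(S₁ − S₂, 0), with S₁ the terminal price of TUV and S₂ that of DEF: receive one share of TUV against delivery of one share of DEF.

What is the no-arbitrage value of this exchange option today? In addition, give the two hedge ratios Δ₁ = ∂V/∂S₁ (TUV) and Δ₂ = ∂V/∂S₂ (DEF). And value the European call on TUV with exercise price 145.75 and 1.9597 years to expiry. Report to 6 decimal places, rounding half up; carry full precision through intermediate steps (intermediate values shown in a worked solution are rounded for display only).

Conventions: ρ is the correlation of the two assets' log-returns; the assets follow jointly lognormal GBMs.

σ_eff = √(σ₁² + σ₂² − 2ρσ₁σ₂) = √(0.1517² + 0.4684² − 2·0.7268·0.1517·0.4684) = 0.372993
d₁ = (ln(S₁/S₂) + (q₂ − q₁ + σ_eff²/2)T) / (σ_eff√T) = (ln(149.99/187.34) + (0.0 − 0.0 + 0.069562)·1.2099) / 0.410276 = -0.336831
d₂ = d₁ − σ_eff√T = -0.336831 − 0.410276 = -0.747106
N(d₁) = 0.368122,  N(d₂) = 0.227500
V = S₁·e^{−q₁T}·N(d₁) − S₂·e^{−q₂T}·N(d₂) = 55.214662 − 42.619790 = 12.594872
Δ₁ = e^{−q₁T}·N(d₁) = 0.368122;  Δ₂ = −e^{−q₂T}·N(d₂) = -0.227500
[vanilla: TUV call K=145.75]
σ√T = 0.1517·√1.9597 = 0.212364
d₁ = (ln(S/K) + (r+σ²/2)T) / (σ√T) = (ln(149.99/145.75) + (0.0401+0.1517²/2)·1.9597) / 0.212364 = (0.028676 + 0.101133) / 0.212364 = 0.611258
d₂ = d₁ − σ√T = 0.611258 − 0.212364 = 0.398894
e^{−rT} = 0.924424
N(d₁) = 0.729485,  N(d₂) = 0.655014
price = S·N(d₁) − K·e^{−rT}·N(d₂) = 109.415525 − 88.253259 = 21.162266

exchange price = 12.594872
Δ1 = 0.368122
Δ2 = -0.227500
price(TUV call K=145.75) = 21.162266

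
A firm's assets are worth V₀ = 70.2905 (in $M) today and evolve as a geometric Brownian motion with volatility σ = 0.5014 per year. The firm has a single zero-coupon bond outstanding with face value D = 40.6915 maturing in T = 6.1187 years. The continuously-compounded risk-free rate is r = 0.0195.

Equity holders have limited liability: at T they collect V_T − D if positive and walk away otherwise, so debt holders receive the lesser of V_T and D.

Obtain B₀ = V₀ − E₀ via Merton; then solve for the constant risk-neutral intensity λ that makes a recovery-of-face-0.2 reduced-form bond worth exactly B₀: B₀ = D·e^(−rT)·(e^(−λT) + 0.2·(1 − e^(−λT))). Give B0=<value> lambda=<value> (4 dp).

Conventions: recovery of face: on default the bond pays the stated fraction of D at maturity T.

Work the structural quantities from V₀ = 70.2905 against face 40.6915:
d₁ = [ln(V₀/D) + (r + σ²/2)T] / (σ√T)
   = [ln(70.2905/40.6915) + (0.0195 + 0.5·0.5014²)·6.1187] / (0.5014·√6.1187)
   = [0.546617 + 0.888441] / 1.240263 = 1.157060
d₂ = d₁ − σ√T = 1.157060 − 1.240263 = -0.083204
N(d₁) = 0.876376,  N(d₂) = 0.466845,  e^(−rT) = 0.887528
E₀ = V₀·N(d₁) − D·e^(−rT)·N(d₂)
   = 70.2905·0.876376 − 40.6915·0.887528·0.466845 = 44.740871
B₀ = V₀ − E₀ = 70.2905 − 44.740871 = 25.549629
e^(−λT) = (B₀·e^(rT)/D − 0.2)/(1 − 0.2) = (25.5496·1.126724/40.6915 − 0.2)/0.8 = 0.63431728
λ = −ln(0.63431728)/6.1187 = 0.074396

B0=25.5496 lambda=0.0744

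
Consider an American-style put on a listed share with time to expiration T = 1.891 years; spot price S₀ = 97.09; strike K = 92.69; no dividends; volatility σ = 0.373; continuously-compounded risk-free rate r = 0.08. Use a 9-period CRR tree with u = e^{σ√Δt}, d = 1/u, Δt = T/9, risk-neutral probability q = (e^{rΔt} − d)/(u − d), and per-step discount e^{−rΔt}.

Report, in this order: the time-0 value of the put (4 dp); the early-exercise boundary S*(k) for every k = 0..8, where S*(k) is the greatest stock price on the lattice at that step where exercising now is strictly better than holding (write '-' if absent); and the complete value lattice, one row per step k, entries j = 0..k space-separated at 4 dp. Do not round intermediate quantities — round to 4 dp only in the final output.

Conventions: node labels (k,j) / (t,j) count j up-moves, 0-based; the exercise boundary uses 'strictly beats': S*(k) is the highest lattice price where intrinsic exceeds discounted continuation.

Δt=0.21011, u=1.18646, d=0.84284, q=0.50669, disc=e^(-rΔt)=0.98333
k=9 terminal: V=max(K-S,0) → 71.8503 63.3541 51.3942 34.5582 10.8584 0.0000 0.0000 0.0000 0.0000 0.0000
k=8: j=0 S=24.7255 intr=67.9645 cont=66.4195 V=67.9645[EX]; j=1 S=34.8059 intr=57.8841 cont=56.3391 V=57.8841[EX]; j=2 S=48.9959 intr=43.6941 cont=42.1491 V=43.6941[EX]; j=3 S=68.9711 intr=23.7189 cont=22.1739 V=23.7189[EX]; j=4 S=97.0900 intr=0.0000 cont=5.2673 V=5.2673[hold]; j=5 S=136.6727 intr=0.0000 cont=0.0000 V=0.0000[hold]; j=6 S=192.3929 intr=0.0000 cont=0.0000 V=0.0000[hold]; j=7 S=270.8297 intr=0.0000 cont=0.0000 V=0.0000[hold]; j=8 S=381.2444 intr=0.0000 cont=0.0000 V=0.0000[hold]  S*(8)=68.9711
k=7: j=0 S=29.3359 intr=63.3541 cont=61.8091 V=63.3541[EX]; j=1 S=41.2958 intr=51.3942 cont=49.8492 V=51.3942[EX]; j=2 S=58.1318 intr=34.5582 cont=33.0132 V=34.5582[EX]; j=3 S=81.8316 intr=10.8584 cont=14.1301 V=14.1301[hold]; j=4 S=115.1935 intr=0.0000 cont=2.5551 V=2.5551[hold]; j=5 S=162.1569 intr=0.0000 cont=0.0000 V=0.0000[hold]; j=6 S=228.2667 intr=0.0000 cont=0.0000 V=0.0000[hold]; j=7 S=321.3290 intr=0.0000 cont=0.0000 V=0.0000[hold]  S*(7)=58.1318
k=6: j=0 S=34.8059 intr=57.8841 cont=56.3391 V=57.8841[EX]; j=1 S=48.9959 intr=43.6941 cont=42.1491 V=43.6941[EX]; j=2 S=68.9711 intr=23.7189 cont=23.8040 V=23.8040[hold]; j=3 S=97.0900 intr=0.0000 cont=8.1274 V=8.1274[hold]; j=4 S=136.6727 intr=0.0000 cont=1.2394 V=1.2394[hold]; j=5 S=192.3929 intr=0.0000 cont=0.0000 V=0.0000[hold]; j=6 S=270.8297 intr=0.0000 cont=0.0000 V=0.0000[hold]  S*(6)=48.9959
k=5: j=0 S=41.2958 intr=51.3942 cont=49.8492 V=51.3942[EX]; j=1 S=58.1318 intr=34.5582 cont=33.0556 V=34.5582[EX]; j=2 S=81.8316 intr=10.8584 cont=15.5964 V=15.5964[hold]; j=3 S=115.1935 intr=0.0000 cont=4.5600 V=4.5600[hold]; j=4 S=162.1569 intr=0.0000 cont=0.6012 V=0.6012[hold]; j=5 S=228.2667 intr=0.0000 cont=0.0000 V=0.0000[hold]  S*(5)=58.1318
k=4: j=0 S=48.9959 intr=43.6941 cont=42.1491 V=43.6941[EX]; j=1 S=68.9711 intr=23.7189 cont=24.5346 V=24.5346[hold]; j=2 S=97.0900 intr=0.0000 cont=9.8376 V=9.8376[hold]; j=3 S=136.6727 intr=0.0000 cont=2.5116 V=2.5116[hold]; j=4 S=192.3929 intr=0.0000 cont=0.2917 V=0.2917[hold]  S*(4)=48.9959
k=3: j=0 S=58.1318 intr=34.5582 cont=33.4196 V=34.5582[EX]; j=1 S=81.8316 intr=10.8584 cont=16.8029 V=16.8029[hold]; j=2 S=115.1935 intr=0.0000 cont=6.0235 V=6.0235[hold]; j=3 S=162.1569 intr=0.0000 cont=1.3636 V=1.3636[hold]  S*(3)=58.1318
k=2: j=0 S=68.9711 intr=23.7189 cont=25.1357 V=25.1357[hold]; j=1 S=97.0900 intr=0.0000 cont=11.1521 V=11.1521[hold]; j=2 S=136.6727 intr=0.0000 cont=3.6013 V=3.6013[hold]  S*(2)=-
k=1: j=0 S=81.8316 intr=10.8584 cont=17.7495 V=17.7495[hold]; j=1 S=115.1935 intr=0.0000 cont=7.2041 V=7.2041[hold]  S*(1)=-
k=0: j=0 S=97.0900 intr=0.0000 cont=12.1994 V=12.1994[hold]  S*(0)=-

price = 12.1994
boundary = - - - 58.1318 48.9959 58.1318 48.9959 58.1318 68.9711
tree:
12.1994
17.7495 7.2041
25.1357 11.1521 3.6013
34.5582 16.8029 6.0235 1.3636
43.6941 24.5346 9.8376 2.5116 0.2917
51.3942 34.5582 15.5964 4.5600 0.6012 0.0000
57.8841 43.6941 23.8040 8.1274 1.2394 0.0000 0.0000
63.3541 51.3942 34.5582 14.1301 2.5551 0.0000 0.0000 0.0000
67.9645 57.8841 43.6941 23.7189 5.2673 0.0000 0.0000 0.0000 0.0000
71.8503 63.3541 51.3942 34.5582 10.8584 0.0000 0.0000 0.0000 0.0000 0.0000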